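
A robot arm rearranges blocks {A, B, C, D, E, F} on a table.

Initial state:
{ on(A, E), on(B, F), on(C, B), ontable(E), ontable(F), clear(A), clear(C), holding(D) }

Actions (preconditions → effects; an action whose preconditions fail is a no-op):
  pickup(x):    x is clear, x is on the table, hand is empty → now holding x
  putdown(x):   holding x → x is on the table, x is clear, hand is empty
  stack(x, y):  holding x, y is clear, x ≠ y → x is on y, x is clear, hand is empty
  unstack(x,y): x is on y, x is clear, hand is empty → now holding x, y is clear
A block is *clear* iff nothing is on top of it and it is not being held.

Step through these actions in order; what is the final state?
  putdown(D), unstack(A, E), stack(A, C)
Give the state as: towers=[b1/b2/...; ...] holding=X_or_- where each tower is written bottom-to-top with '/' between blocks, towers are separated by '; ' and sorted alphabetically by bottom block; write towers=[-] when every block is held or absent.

step 1 (putdown(D)): towers=[D; E/A; F/B/C] holding=-
step 2 (unstack(A, E)): towers=[D; E; F/B/C] holding=A
step 3 (stack(A, C)): towers=[D; E; F/B/C/A] holding=-

towers=[D; E; F/B/C/A] holding=-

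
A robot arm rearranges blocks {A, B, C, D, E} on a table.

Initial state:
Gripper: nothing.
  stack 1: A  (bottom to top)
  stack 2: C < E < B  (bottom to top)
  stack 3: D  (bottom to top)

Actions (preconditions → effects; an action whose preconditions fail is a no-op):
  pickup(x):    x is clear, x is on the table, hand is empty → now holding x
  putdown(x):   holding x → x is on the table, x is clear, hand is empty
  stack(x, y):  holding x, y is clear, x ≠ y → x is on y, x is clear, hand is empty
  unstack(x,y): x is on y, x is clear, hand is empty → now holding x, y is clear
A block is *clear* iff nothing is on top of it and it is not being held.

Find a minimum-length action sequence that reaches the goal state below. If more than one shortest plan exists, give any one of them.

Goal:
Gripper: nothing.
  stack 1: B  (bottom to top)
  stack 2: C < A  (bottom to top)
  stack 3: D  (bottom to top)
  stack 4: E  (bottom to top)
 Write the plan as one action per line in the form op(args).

step 1 (unstack(B, E)): towers=[A; C/E; D] holding=B
step 2 (putdown(B)): towers=[A; B; C/E; D] holding=-
step 3 (unstack(E, C)): towers=[A; B; C; D] holding=E
step 4 (putdown(E)): towers=[A; B; C; D; E] holding=-
step 5 (pickup(A)): towers=[B; C; D; E] holding=A
step 6 (stack(A, C)): towers=[B; C/A; D; E] holding=-
goal check: towers=[B; C/A; D; E] holding=- — reached (length 6, optimal by BFS)

unstack(B, E)
putdown(B)
unstack(E, C)
putdown(E)
pickup(A)
stack(A, C)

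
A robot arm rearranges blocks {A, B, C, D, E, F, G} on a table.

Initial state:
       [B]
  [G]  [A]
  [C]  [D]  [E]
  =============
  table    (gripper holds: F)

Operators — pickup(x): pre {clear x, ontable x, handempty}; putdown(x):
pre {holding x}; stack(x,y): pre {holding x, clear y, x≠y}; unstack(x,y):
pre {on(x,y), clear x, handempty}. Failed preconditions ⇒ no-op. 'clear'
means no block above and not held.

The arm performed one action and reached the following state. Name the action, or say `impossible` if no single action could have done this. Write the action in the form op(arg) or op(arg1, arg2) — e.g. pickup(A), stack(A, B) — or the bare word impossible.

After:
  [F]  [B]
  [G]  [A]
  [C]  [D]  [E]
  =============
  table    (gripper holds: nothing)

stack(F, G)

target: towers=[C/G/F; D/A/B; E] holding=-
        putdown(F) → towers=[C/G; D/A/B; E; F] holding=-
       stack(F, B) → towers=[C/G; D/A/B/F; E] holding=-
       stack(F, G) → towers=[C/G/F; D/A/B; E] holding=-  ← match
       stack(F, E) → towers=[C/G; D/A/B; E/F] holding=-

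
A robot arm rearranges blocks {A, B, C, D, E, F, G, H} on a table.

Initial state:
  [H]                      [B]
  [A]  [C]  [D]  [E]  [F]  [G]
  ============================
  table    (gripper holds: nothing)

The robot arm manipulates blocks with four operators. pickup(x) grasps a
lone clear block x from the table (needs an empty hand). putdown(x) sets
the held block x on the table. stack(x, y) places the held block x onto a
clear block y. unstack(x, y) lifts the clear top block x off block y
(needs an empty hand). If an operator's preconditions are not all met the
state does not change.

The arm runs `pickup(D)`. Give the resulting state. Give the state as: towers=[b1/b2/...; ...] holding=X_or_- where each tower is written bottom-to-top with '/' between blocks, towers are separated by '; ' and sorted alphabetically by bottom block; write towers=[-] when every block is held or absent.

towers=[A/H; C; E; F; G/B] holding=D

before: towers=[A/H; C; D; E; F; G/B] holding=-
pre[pickup(D)]: clear(D) yes, ontable(D) yes, handempty yes
all met → apply pickup(D)
after:  towers=[A/H; C; E; F; G/B] holding=D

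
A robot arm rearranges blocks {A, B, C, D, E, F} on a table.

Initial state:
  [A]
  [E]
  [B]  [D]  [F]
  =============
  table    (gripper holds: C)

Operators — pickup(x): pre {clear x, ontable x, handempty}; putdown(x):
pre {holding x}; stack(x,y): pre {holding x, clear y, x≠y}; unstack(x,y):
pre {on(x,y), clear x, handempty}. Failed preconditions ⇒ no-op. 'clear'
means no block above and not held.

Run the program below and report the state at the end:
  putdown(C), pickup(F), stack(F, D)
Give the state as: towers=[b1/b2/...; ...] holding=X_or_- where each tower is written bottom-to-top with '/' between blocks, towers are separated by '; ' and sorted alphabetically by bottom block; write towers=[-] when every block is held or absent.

step 1 (putdown(C)): towers=[B/E/A; C; D; F] holding=-
step 2 (pickup(F)): towers=[B/E/A; C; D] holding=F
step 3 (stack(F, D)): towers=[B/E/A; C; D/F] holding=-

towers=[B/E/A; C; D/F] holding=-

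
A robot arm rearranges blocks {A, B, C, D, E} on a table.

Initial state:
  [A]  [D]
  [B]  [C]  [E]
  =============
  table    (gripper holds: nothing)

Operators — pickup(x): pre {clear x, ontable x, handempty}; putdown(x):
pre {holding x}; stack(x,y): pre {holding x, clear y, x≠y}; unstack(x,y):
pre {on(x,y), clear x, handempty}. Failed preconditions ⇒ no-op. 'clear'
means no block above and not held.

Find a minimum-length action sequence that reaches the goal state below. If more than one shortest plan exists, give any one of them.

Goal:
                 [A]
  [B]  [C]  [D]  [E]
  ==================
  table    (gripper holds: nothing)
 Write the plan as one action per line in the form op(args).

step 1 (unstack(D, C)): towers=[B/A; C; E] holding=D
step 2 (putdown(D)): towers=[B/A; C; D; E] holding=-
step 3 (unstack(A, B)): towers=[B; C; D; E] holding=A
step 4 (stack(A, E)): towers=[B; C; D; E/A] holding=-
goal check: towers=[B; C; D; E/A] holding=- — reached (length 4, optimal by BFS)

unstack(D, C)
putdown(D)
unstack(A, B)
stack(A, E)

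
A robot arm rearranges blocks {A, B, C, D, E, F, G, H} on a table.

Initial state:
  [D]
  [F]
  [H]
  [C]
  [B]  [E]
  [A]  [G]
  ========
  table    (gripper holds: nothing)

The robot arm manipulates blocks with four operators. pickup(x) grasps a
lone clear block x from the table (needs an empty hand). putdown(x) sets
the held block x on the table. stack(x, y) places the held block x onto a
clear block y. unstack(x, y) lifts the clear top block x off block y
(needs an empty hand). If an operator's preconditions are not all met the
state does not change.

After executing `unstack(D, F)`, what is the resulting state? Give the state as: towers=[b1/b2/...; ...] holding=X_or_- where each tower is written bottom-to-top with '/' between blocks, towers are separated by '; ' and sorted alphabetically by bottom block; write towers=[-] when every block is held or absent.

before: towers=[A/B/C/H/F/D; G/E] holding=-
pre[unstack(D, F)]: on(D,F) ok, clear(D) ok, handempty ok
all met → apply unstack(D, F)
after:  towers=[A/B/C/H/F; G/E] holding=D

towers=[A/B/C/H/F; G/E] holding=D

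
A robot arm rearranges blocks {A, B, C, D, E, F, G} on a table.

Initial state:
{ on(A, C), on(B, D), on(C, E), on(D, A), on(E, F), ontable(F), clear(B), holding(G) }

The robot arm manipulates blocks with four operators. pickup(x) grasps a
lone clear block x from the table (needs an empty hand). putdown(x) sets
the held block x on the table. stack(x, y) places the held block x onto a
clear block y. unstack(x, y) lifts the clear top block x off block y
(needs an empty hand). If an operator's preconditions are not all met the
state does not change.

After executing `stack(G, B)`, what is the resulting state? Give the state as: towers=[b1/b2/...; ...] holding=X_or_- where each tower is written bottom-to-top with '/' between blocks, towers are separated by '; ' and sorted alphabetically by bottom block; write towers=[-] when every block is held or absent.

before: towers=[F/E/C/A/D/B] holding=G
pre[stack(G, B)]: holding(G) ok, clear(B) ok, G≠B ok
all met → apply stack(G, B)
after:  towers=[F/E/C/A/D/B/G] holding=-

towers=[F/E/C/A/D/B/G] holding=-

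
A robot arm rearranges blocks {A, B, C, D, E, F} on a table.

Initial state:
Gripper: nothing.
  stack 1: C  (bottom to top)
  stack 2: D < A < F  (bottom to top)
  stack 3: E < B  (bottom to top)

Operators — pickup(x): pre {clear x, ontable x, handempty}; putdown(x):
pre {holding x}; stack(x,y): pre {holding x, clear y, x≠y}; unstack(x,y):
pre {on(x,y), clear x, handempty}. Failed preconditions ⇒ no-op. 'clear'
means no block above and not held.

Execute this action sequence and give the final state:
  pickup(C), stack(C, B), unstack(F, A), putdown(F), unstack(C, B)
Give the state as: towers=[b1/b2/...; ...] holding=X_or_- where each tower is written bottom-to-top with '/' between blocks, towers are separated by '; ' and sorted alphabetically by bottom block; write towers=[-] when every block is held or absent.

towers=[D/A; E/B; F] holding=C

step 1 (pickup(C)): towers=[D/A/F; E/B] holding=C
step 2 (stack(C, B)): towers=[D/A/F; E/B/C] holding=-
step 3 (unstack(F, A)): towers=[D/A; E/B/C] holding=F
step 4 (putdown(F)): towers=[D/A; E/B/C; F] holding=-
step 5 (unstack(C, B)): towers=[D/A; E/B; F] holding=C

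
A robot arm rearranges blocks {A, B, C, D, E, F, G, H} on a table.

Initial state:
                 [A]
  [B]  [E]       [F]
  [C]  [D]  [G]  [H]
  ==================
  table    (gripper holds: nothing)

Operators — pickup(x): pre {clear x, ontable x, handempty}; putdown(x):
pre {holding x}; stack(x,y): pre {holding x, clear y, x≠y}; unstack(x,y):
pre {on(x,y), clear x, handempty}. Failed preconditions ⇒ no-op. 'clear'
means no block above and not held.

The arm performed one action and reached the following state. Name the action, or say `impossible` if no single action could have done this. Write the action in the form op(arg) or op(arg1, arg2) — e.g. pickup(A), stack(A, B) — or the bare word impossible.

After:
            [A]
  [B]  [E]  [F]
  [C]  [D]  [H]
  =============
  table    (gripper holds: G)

target: towers=[C/B; D/E; H/F/A] holding=G
         pickup(G) → towers=[C/B; D/E; H/F/A] holding=G  ← match
     unstack(A, F) → towers=[C/B; D/E; G; H/F] holding=A
     unstack(E, D) → towers=[C/B; D; G; H/F/A] holding=E
     unstack(B, C) → towers=[C; D/E; G; H/F/A] holding=B

pickup(G)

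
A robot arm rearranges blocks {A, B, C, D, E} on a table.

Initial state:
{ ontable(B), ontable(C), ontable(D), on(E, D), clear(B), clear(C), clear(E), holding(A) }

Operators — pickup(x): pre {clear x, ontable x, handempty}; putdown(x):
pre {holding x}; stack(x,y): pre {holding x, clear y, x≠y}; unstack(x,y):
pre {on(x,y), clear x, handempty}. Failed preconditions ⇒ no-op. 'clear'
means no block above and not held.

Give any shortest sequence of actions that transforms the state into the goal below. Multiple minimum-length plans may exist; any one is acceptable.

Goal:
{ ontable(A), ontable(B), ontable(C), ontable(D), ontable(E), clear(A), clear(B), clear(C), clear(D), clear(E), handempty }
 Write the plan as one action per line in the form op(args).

step 1 (putdown(A)): towers=[A; B; C; D/E] holding=-
step 2 (unstack(E, D)): towers=[A; B; C; D] holding=E
step 3 (putdown(E)): towers=[A; B; C; D; E] holding=-
goal check: towers=[A; B; C; D; E] holding=- — reached (length 3, optimal by BFS)

putdown(A)
unstack(E, D)
putdown(E)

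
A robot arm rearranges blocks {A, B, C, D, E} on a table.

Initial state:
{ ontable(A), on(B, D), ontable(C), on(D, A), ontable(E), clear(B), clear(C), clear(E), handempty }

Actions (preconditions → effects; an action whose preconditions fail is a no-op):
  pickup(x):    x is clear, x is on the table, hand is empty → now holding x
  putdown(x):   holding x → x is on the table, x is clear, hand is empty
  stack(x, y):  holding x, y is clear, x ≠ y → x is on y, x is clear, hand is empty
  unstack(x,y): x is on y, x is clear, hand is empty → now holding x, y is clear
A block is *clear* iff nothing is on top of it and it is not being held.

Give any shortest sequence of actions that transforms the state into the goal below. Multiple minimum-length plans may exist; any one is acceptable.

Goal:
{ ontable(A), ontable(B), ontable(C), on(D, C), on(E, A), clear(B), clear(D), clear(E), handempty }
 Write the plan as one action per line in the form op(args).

unstack(B, D)
putdown(B)
unstack(D, A)
stack(D, C)
pickup(E)
stack(E, A)

step 1 (unstack(B, D)): towers=[A/D; C; E] holding=B
step 2 (putdown(B)): towers=[A/D; B; C; E] holding=-
step 3 (unstack(D, A)): towers=[A; B; C; E] holding=D
step 4 (stack(D, C)): towers=[A; B; C/D; E] holding=-
step 5 (pickup(E)): towers=[A; B; C/D] holding=E
step 6 (stack(E, A)): towers=[A/E; B; C/D] holding=-
goal check: towers=[A/E; B; C/D] holding=- — reached (length 6, optimal by BFS)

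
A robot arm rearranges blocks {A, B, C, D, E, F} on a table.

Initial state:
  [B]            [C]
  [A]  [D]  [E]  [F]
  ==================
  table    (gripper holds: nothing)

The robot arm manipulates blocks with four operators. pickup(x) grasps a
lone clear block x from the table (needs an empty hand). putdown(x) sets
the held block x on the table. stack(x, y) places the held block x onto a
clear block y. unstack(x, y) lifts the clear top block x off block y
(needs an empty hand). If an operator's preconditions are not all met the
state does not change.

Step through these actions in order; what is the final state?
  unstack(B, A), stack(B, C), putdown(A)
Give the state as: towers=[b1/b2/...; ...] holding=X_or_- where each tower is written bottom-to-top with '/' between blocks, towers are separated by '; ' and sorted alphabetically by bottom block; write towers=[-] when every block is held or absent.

towers=[A; D; E; F/C/B] holding=-

step 1 (unstack(B, A)): towers=[A; D; E; F/C] holding=B
step 2 (stack(B, C)): towers=[A; D; E; F/C/B] holding=-
step 3 (putdown(A)) [no-op]: towers=[A; D; E; F/C/B] holding=-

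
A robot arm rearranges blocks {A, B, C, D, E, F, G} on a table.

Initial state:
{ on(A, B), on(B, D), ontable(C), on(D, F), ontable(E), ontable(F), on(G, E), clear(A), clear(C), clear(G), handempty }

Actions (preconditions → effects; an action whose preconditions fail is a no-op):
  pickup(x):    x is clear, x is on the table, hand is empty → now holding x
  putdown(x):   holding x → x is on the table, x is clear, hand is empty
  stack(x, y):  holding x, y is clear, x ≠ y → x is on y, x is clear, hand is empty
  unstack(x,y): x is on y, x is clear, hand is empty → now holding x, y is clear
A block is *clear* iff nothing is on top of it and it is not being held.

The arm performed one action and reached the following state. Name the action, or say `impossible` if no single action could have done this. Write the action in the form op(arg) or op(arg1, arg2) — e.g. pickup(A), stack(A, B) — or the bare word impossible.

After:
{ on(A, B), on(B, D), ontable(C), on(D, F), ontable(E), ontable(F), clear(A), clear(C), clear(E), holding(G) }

target: towers=[C; E; F/D/B/A] holding=G
     unstack(G, E) → towers=[C; E; F/D/B/A] holding=G  ← match
     unstack(A, B) → towers=[C; E/G; F/D/B] holding=A
         pickup(C) → towers=[E/G; F/D/B/A] holding=C

unstack(G, E)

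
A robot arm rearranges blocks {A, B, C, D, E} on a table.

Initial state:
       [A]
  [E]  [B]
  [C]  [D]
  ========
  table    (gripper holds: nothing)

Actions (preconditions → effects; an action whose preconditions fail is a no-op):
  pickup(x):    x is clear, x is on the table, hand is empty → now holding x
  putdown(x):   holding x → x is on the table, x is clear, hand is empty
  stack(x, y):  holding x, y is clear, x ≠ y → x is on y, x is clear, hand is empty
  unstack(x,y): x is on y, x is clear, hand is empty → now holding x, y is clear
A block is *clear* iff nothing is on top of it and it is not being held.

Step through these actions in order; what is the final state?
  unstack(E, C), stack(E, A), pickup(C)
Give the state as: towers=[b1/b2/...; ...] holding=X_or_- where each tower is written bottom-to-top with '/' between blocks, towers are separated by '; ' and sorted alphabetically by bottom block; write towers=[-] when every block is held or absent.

towers=[D/B/A/E] holding=C

step 1 (unstack(E, C)): towers=[C; D/B/A] holding=E
step 2 (stack(E, A)): towers=[C; D/B/A/E] holding=-
step 3 (pickup(C)): towers=[D/B/A/E] holding=C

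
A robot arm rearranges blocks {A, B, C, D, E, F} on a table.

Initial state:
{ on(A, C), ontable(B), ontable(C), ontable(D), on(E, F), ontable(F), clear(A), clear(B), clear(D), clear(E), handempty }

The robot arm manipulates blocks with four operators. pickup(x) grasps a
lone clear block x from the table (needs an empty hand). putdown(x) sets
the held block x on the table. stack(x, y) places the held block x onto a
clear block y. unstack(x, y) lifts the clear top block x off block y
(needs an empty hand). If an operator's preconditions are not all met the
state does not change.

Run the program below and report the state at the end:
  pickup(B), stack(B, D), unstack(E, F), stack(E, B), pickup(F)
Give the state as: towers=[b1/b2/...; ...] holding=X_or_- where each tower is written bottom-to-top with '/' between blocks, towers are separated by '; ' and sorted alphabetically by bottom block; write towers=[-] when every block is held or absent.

step 1 (pickup(B)): towers=[C/A; D; F/E] holding=B
step 2 (stack(B, D)): towers=[C/A; D/B; F/E] holding=-
step 3 (unstack(E, F)): towers=[C/A; D/B; F] holding=E
step 4 (stack(E, B)): towers=[C/A; D/B/E; F] holding=-
step 5 (pickup(F)): towers=[C/A; D/B/E] holding=F

towers=[C/A; D/B/E] holding=F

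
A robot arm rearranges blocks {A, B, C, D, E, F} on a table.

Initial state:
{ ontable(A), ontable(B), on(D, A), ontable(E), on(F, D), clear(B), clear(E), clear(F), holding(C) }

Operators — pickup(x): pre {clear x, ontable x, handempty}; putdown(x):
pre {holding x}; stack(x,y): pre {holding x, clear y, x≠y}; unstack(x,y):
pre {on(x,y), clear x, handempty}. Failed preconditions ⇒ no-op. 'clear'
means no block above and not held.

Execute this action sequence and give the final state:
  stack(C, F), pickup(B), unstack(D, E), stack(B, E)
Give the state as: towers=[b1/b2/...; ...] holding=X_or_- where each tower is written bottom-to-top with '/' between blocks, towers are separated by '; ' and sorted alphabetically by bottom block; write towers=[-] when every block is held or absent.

step 1 (stack(C, F)): towers=[A/D/F/C; B; E] holding=-
step 2 (pickup(B)): towers=[A/D/F/C; E] holding=B
step 3 (unstack(D, E)) [no-op]: towers=[A/D/F/C; E] holding=B
step 4 (stack(B, E)): towers=[A/D/F/C; E/B] holding=-

towers=[A/D/F/C; E/B] holding=-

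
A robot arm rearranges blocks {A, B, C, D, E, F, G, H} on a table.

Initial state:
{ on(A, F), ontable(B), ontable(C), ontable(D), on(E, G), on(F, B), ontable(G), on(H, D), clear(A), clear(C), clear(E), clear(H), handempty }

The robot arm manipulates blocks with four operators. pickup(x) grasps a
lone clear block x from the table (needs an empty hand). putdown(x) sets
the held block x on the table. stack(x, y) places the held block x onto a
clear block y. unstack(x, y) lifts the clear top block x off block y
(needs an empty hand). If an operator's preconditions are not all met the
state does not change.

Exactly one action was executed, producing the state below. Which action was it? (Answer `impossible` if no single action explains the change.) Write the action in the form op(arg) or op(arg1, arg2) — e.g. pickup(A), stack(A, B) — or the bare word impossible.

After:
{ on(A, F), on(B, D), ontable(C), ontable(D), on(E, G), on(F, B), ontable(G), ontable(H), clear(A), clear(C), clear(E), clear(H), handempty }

impossible

target: towers=[C; D/B/F/A; G/E; H] holding=-
     unstack(A, F) → towers=[B/F; C; D/H; G/E] holding=A
     unstack(E, G) → towers=[B/F/A; C; D/H; G] holding=E
     unstack(H, D) → towers=[B/F/A; C; D; G/E] holding=H
         pickup(C) → towers=[B/F/A; D/H; G/E] holding=C
none of the 4 applicable actions match → impossible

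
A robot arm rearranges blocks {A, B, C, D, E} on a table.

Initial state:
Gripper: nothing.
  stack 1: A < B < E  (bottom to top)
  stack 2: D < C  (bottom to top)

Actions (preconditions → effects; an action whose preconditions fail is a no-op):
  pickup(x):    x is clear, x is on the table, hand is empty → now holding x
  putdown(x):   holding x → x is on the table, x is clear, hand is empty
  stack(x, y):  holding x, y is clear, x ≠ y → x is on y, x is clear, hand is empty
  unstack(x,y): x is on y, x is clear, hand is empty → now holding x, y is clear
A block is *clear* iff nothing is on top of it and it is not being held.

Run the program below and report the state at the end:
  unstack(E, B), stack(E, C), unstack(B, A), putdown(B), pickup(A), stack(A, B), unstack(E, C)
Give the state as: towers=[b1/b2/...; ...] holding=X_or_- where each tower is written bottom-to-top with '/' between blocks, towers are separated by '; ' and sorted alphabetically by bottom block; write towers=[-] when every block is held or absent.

towers=[B/A; D/C] holding=E

step 1 (unstack(E, B)): towers=[A/B; D/C] holding=E
step 2 (stack(E, C)): towers=[A/B; D/C/E] holding=-
step 3 (unstack(B, A)): towers=[A; D/C/E] holding=B
step 4 (putdown(B)): towers=[A; B; D/C/E] holding=-
step 5 (pickup(A)): towers=[B; D/C/E] holding=A
step 6 (stack(A, B)): towers=[B/A; D/C/E] holding=-
step 7 (unstack(E, C)): towers=[B/A; D/C] holding=E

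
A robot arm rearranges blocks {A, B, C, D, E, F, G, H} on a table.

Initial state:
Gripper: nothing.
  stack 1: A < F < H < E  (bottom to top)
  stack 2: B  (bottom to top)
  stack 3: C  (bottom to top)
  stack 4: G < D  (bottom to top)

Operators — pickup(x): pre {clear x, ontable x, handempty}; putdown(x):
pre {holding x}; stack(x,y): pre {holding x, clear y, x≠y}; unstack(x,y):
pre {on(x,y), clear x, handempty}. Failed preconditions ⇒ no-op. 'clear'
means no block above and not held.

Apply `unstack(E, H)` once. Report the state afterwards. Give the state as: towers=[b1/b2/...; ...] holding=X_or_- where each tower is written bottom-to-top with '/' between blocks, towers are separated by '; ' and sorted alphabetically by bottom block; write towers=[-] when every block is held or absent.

towers=[A/F/H; B; C; G/D] holding=E

before: towers=[A/F/H/E; B; C; G/D] holding=-
pre[unstack(E, H)]: on(E,H) yes, clear(E) yes, handempty yes
all met → apply unstack(E, H)
after:  towers=[A/F/H; B; C; G/D] holding=E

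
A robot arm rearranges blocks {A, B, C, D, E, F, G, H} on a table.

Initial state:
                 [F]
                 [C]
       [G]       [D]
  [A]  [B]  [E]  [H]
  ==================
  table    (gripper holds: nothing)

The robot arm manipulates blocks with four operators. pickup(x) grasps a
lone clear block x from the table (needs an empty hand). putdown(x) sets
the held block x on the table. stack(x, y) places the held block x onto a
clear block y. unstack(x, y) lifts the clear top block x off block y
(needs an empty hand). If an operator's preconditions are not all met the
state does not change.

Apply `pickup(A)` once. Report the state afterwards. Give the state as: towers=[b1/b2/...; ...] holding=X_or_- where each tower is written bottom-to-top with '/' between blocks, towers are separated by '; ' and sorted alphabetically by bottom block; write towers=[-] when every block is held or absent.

before: towers=[A; B/G; E; H/D/C/F] holding=-
pre[pickup(A)]: clear(A) ✓, ontable(A) ✓, handempty ✓
all met → apply pickup(A)
after:  towers=[B/G; E; H/D/C/F] holding=A

towers=[B/G; E; H/D/C/F] holding=A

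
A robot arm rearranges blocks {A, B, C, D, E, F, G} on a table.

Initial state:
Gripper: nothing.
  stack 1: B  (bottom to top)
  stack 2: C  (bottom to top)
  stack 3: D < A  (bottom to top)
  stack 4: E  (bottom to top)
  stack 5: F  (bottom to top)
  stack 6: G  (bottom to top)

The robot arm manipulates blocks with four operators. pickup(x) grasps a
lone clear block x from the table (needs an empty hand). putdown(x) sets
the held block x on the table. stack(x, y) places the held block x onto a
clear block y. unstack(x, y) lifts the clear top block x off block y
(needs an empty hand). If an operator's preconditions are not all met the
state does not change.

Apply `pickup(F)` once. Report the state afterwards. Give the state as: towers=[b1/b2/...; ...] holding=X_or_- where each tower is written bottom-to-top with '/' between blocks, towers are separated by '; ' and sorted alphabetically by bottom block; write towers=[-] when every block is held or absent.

before: towers=[B; C; D/A; E; F; G] holding=-
pre[pickup(F)]: clear(F) ✓, ontable(F) ✓, handempty ✓
all met → apply pickup(F)
after:  towers=[B; C; D/A; E; G] holding=F

towers=[B; C; D/A; E; G] holding=F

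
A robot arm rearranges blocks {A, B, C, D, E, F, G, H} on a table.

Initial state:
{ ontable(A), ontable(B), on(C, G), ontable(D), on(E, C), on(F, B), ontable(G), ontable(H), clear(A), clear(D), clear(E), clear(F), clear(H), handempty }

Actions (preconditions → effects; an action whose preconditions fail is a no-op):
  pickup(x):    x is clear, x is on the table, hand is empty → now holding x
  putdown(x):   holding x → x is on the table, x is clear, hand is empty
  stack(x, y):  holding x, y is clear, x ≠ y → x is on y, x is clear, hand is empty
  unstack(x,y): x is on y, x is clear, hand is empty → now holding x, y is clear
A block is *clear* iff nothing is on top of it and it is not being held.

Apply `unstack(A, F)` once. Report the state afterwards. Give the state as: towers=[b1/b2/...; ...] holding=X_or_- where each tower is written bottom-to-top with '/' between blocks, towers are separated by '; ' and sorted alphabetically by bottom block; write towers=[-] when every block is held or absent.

towers=[A; B/F; D; G/C/E; H] holding=-

before: towers=[A; B/F; D; G/C/E; H] holding=-
pre[unstack(A, F)]: on(A,F) ✗, clear(A) ✓, handempty ✓
on(A,F) unmet → unstack(A, F) is a no-op
after:  towers=[A; B/F; D; G/C/E; H] holding=-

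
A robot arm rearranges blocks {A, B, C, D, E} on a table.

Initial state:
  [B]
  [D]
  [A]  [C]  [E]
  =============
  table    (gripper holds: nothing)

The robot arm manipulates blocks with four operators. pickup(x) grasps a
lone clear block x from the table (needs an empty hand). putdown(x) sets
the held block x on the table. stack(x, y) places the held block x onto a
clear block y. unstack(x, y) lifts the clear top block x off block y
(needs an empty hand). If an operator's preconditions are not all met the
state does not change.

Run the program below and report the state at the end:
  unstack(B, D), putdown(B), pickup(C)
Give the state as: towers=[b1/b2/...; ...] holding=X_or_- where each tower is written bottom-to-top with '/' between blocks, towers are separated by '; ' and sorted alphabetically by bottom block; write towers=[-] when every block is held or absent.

step 1 (unstack(B, D)): towers=[A/D; C; E] holding=B
step 2 (putdown(B)): towers=[A/D; B; C; E] holding=-
step 3 (pickup(C)): towers=[A/D; B; E] holding=C

towers=[A/D; B; E] holding=C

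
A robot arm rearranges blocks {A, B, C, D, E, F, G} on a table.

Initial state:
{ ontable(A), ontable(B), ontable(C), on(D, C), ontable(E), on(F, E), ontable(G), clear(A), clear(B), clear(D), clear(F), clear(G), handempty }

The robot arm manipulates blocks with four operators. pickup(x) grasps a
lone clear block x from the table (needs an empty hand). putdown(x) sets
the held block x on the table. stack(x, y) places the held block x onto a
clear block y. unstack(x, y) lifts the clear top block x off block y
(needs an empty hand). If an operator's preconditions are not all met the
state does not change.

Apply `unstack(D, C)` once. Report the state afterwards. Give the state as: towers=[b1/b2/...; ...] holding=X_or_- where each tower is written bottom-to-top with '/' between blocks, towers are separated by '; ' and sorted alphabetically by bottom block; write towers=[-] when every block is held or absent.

before: towers=[A; B; C/D; E/F; G] holding=-
pre[unstack(D, C)]: on(D,C) ✓, clear(D) ✓, handempty ✓
all met → apply unstack(D, C)
after:  towers=[A; B; C; E/F; G] holding=D

towers=[A; B; C; E/F; G] holding=D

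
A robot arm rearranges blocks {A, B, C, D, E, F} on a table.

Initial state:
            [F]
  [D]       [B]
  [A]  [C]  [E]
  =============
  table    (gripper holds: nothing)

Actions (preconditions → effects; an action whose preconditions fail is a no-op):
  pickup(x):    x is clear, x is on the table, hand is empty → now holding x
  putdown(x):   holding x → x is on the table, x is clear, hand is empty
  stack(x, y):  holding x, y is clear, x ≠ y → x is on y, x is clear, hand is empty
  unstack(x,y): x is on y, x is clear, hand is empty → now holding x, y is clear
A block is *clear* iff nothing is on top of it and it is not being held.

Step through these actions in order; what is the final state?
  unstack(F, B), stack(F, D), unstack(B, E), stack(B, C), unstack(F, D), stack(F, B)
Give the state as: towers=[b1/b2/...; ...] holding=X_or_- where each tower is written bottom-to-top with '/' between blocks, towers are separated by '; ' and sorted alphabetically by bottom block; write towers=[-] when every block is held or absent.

towers=[A/D; C/B/F; E] holding=-

step 1 (unstack(F, B)): towers=[A/D; C; E/B] holding=F
step 2 (stack(F, D)): towers=[A/D/F; C; E/B] holding=-
step 3 (unstack(B, E)): towers=[A/D/F; C; E] holding=B
step 4 (stack(B, C)): towers=[A/D/F; C/B; E] holding=-
step 5 (unstack(F, D)): towers=[A/D; C/B; E] holding=F
step 6 (stack(F, B)): towers=[A/D; C/B/F; E] holding=-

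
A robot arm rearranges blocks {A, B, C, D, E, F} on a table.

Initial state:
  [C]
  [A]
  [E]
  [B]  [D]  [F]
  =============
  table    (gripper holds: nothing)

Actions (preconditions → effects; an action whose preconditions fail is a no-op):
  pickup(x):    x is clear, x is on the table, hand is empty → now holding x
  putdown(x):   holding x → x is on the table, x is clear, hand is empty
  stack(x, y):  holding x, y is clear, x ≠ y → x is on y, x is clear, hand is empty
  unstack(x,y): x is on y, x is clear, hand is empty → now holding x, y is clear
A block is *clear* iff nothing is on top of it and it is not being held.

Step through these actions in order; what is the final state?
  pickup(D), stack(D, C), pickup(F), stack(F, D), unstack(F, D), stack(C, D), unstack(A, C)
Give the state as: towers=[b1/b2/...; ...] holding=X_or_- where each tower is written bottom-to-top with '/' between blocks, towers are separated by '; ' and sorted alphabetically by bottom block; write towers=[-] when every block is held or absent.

step 1 (pickup(D)): towers=[B/E/A/C; F] holding=D
step 2 (stack(D, C)): towers=[B/E/A/C/D; F] holding=-
step 3 (pickup(F)): towers=[B/E/A/C/D] holding=F
step 4 (stack(F, D)): towers=[B/E/A/C/D/F] holding=-
step 5 (unstack(F, D)): towers=[B/E/A/C/D] holding=F
step 6 (stack(C, D)) [no-op]: towers=[B/E/A/C/D] holding=F
step 7 (unstack(A, C)) [no-op]: towers=[B/E/A/C/D] holding=F

towers=[B/E/A/C/D] holding=F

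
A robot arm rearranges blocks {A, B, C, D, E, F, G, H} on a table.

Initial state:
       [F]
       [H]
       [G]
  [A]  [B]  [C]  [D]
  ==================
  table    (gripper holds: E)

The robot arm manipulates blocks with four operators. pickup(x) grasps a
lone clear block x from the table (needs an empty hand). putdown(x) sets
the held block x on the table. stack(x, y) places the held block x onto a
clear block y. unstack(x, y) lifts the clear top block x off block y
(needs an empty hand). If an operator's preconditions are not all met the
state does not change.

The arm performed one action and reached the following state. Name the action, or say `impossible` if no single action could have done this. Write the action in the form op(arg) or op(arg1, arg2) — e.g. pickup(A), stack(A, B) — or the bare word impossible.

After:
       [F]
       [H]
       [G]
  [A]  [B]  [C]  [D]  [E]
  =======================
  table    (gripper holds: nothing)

target: towers=[A; B/G/H/F; C; D; E] holding=-
        putdown(E) → towers=[A; B/G/H/F; C; D; E] holding=-  ← match
       stack(E, A) → towers=[A/E; B/G/H/F; C; D] holding=-
       stack(E, F) → towers=[A; B/G/H/F/E; C; D] holding=-
       stack(E, D) → towers=[A; B/G/H/F; C; D/E] holding=-
       stack(E, C) → towers=[A; B/G/H/F; C/E; D] holding=-

putdown(E)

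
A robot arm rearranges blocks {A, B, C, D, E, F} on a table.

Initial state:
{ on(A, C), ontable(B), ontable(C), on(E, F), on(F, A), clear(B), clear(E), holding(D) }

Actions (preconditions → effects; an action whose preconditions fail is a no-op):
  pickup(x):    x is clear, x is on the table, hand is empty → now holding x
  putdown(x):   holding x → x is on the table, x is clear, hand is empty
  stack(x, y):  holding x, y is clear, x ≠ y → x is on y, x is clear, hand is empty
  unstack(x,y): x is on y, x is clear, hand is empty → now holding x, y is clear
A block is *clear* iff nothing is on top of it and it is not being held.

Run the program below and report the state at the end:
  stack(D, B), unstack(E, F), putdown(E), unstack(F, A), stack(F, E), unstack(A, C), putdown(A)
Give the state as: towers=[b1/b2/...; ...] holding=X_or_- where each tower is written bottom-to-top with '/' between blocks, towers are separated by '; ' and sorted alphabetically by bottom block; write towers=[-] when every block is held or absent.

step 1 (stack(D, B)): towers=[B/D; C/A/F/E] holding=-
step 2 (unstack(E, F)): towers=[B/D; C/A/F] holding=E
step 3 (putdown(E)): towers=[B/D; C/A/F; E] holding=-
step 4 (unstack(F, A)): towers=[B/D; C/A; E] holding=F
step 5 (stack(F, E)): towers=[B/D; C/A; E/F] holding=-
step 6 (unstack(A, C)): towers=[B/D; C; E/F] holding=A
step 7 (putdown(A)): towers=[A; B/D; C; E/F] holding=-

towers=[A; B/D; C; E/F] holding=-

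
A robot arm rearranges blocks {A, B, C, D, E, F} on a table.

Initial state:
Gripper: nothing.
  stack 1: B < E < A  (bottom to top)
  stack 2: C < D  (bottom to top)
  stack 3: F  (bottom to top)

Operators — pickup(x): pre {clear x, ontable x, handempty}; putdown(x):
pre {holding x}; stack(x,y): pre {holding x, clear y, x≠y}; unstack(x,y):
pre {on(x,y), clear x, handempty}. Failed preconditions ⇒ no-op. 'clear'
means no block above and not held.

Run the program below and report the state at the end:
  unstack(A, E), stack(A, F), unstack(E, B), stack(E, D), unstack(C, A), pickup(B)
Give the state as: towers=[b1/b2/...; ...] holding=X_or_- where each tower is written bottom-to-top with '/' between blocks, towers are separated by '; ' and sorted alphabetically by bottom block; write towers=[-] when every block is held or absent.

towers=[C/D/E; F/A] holding=B

step 1 (unstack(A, E)): towers=[B/E; C/D; F] holding=A
step 2 (stack(A, F)): towers=[B/E; C/D; F/A] holding=-
step 3 (unstack(E, B)): towers=[B; C/D; F/A] holding=E
step 4 (stack(E, D)): towers=[B; C/D/E; F/A] holding=-
step 5 (unstack(C, A)) [no-op]: towers=[B; C/D/E; F/A] holding=-
step 6 (pickup(B)): towers=[C/D/E; F/A] holding=B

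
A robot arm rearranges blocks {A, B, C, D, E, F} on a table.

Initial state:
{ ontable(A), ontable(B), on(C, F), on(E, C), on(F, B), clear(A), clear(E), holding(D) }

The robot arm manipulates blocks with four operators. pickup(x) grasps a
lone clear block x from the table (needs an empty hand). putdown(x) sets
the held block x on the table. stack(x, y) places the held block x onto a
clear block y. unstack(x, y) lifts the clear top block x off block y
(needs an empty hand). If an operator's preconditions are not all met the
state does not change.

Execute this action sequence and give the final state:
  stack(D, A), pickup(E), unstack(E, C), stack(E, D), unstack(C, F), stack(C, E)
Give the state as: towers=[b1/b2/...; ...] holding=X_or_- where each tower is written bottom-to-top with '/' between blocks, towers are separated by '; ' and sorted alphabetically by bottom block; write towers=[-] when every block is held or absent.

towers=[A/D/E/C; B/F] holding=-

step 1 (stack(D, A)): towers=[A/D; B/F/C/E] holding=-
step 2 (pickup(E)) [no-op]: towers=[A/D; B/F/C/E] holding=-
step 3 (unstack(E, C)): towers=[A/D; B/F/C] holding=E
step 4 (stack(E, D)): towers=[A/D/E; B/F/C] holding=-
step 5 (unstack(C, F)): towers=[A/D/E; B/F] holding=C
step 6 (stack(C, E)): towers=[A/D/E/C; B/F] holding=-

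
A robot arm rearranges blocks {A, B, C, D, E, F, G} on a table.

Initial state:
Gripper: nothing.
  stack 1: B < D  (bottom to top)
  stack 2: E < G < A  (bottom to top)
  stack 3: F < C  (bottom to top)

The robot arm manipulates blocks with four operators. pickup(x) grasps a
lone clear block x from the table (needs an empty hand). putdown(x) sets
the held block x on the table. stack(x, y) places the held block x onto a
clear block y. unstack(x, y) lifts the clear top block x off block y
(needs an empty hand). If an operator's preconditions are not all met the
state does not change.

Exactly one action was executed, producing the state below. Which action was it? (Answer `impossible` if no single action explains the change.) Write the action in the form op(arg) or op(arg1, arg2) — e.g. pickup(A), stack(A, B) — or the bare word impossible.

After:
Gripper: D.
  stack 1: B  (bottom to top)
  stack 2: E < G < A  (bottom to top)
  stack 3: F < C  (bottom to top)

unstack(D, B)

target: towers=[B; E/G/A; F/C] holding=D
     unstack(D, B) → towers=[B; E/G/A; F/C] holding=D  ← match
     unstack(A, G) → towers=[B/D; E/G; F/C] holding=A
     unstack(C, F) → towers=[B/D; E/G/A; F] holding=C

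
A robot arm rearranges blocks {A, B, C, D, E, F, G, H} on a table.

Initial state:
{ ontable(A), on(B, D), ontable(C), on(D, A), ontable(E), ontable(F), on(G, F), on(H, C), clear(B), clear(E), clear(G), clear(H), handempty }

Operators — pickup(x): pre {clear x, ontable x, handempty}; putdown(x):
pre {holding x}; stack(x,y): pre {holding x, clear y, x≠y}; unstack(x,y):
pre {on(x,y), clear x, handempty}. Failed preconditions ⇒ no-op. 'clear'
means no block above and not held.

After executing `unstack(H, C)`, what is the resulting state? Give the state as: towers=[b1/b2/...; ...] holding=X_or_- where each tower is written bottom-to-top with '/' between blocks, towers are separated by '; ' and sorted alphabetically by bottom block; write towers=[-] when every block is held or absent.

before: towers=[A/D/B; C/H; E; F/G] holding=-
pre[unstack(H, C)]: on(H,C) ok, clear(H) ok, handempty ok
all met → apply unstack(H, C)
after:  towers=[A/D/B; C; E; F/G] holding=H

towers=[A/D/B; C; E; F/G] holding=H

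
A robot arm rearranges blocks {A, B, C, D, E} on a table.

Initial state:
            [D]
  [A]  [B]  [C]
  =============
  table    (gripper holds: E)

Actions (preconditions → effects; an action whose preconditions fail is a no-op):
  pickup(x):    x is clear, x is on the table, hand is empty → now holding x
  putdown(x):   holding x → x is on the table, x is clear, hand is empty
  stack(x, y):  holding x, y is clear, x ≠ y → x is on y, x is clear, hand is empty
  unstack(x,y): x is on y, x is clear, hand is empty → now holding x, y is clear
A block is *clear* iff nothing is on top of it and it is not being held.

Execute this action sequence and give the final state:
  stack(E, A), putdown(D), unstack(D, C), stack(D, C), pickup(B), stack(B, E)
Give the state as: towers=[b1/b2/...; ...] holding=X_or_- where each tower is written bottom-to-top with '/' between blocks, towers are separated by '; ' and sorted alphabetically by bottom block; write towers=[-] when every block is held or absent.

towers=[A/E/B; C/D] holding=-

step 1 (stack(E, A)): towers=[A/E; B; C/D] holding=-
step 2 (putdown(D)) [no-op]: towers=[A/E; B; C/D] holding=-
step 3 (unstack(D, C)): towers=[A/E; B; C] holding=D
step 4 (stack(D, C)): towers=[A/E; B; C/D] holding=-
step 5 (pickup(B)): towers=[A/E; C/D] holding=B
step 6 (stack(B, E)): towers=[A/E/B; C/D] holding=-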